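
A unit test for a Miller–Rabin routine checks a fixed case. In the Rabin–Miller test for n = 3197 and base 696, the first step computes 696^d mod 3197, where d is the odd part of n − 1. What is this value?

279

n − 1 = 3196 = 2^2 · 799, so s = 2 and d = 799.
696^799 mod 3197 = 279.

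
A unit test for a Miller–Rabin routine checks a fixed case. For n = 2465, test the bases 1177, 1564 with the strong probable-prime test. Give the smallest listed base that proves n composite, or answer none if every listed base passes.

1564

n − 1 = 2464 = 2^5 · 77, so s = 5 and d = 77.
Base 1177: x_0 = 1177^77 mod 2465 = 1177. x_0 is neither 1 nor 2464, so continue squaring. x_1 = 1177^2 mod 2465 = 2464. x_1 ≡ −1, so 1177 is not a witness.
Base 1564: x_0 = 1564^77 mod 2465 = 969. x_0 is neither 1 nor 2464, so continue squaring. x_1 = 969^2 mod 2465 = 2261. x_2 = 2261^2 mod 2465 = 2176. x_3 = 2176^2 mod 2465 = 2176. x_4 = 2176^2 mod 2465 = 2176. Reached i = s−1 = 4 without hitting −1: 1564 is a Miller–Rabin witness and 2465 is composite.
The smallest witness among the given bases is 1564.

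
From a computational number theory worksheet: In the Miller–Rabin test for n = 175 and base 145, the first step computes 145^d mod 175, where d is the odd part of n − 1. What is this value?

125

n − 1 = 174 = 2^1 · 87, so s = 1 and d = 87.
Repeated squaring mod 175: 145^1 ≡ 145, 145^2 ≡ 25, 145^4 ≡ 100, 145^8 ≡ 25, 145^16 ≡ 100, 145^32 ≡ 25, 145^64 ≡ 100.
87 = 64 + 16 + 4 + 2 + 1, so 145^87 ≡ 100·100·100·25·145 ≡ 125 (mod 175).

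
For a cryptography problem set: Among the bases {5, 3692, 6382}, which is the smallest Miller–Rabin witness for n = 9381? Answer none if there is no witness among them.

5

n − 1 = 9380 = 2^2 · 2345, so s = 2 and d = 2345.
Base 5: x_0 = 5^2345 mod 9381 = 263. x_0 is neither 1 nor 9380, so continue squaring. x_1 = 263^2 mod 9381 = 3502. Reached i = s−1 = 1 without hitting −1: 5 is a Miller–Rabin witness and 9381 is composite.
Base 3692: x_0 = 3692^2345 mod 9381 = 1631. x_0 is neither 1 nor 9380, so continue squaring. x_1 = 1631^2 mod 9381 = 5338. Reached i = s−1 = 1 without hitting −1: 3692 is a Miller–Rabin witness and 9381 is composite.
Base 6382: x_0 = 6382^2345 mod 9381 = 5371. x_0 is neither 1 nor 9380, so continue squaring. x_1 = 5371^2 mod 9381 = 1066. Reached i = s−1 = 1 without hitting −1: 6382 is a Miller–Rabin witness and 9381 is composite.
The smallest witness among the given bases is 5.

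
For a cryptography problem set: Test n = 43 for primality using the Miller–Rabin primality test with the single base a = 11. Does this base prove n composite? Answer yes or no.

n − 1 = 42 = 2^1 · 21, so s = 1 and d = 21.
Repeated squaring mod 43: 11^1 ≡ 11, 11^2 ≡ 35, 11^4 ≡ 21, 11^8 ≡ 11, 11^16 ≡ 35.
21 = 16 + 4 + 1, so 11^21 ≡ 35·21·11 ≡ 1 (mod 43).
x_0 = 11^21 mod 43 = 1.
x_0 = 1, so 11 is not a witness.

no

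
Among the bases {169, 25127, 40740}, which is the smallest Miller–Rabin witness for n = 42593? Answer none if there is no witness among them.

169

n − 1 = 42592 = 2^5 · 1331, so s = 5 and d = 1331.
Base 169: x_0 = 169^1331 mod 42593 = 12393. x_0 is neither 1 nor 42592, so continue squaring. x_1 = 12393^2 mod 42593 = 38684. x_2 = 38684^2 mod 42593 = 31987. x_3 = 31987^2 mod 42593 = 41716. x_4 = 41716^2 mod 42593 = 2455. Reached i = s−1 = 4 without hitting −1: 169 is a Miller–Rabin witness and 42593 is composite.
Base 25127: x_0 = 25127^1331 mod 42593 = 13476. x_0 is neither 1 nor 42592, so continue squaring. x_1 = 13476^2 mod 42593 = 28617. x_2 = 28617^2 mod 42593 = 39671. x_3 = 39671^2 mod 42593 = 19484. x_4 = 19484^2 mod 42593 = 37440. Reached i = s−1 = 4 without hitting −1: 25127 is a Miller–Rabin witness and 42593 is composite.
Base 40740: x_0 = 40740^1331 mod 42593 = 20112. x_0 is neither 1 nor 42592, so continue squaring. x_1 = 20112^2 mod 42593 = 29416. x_2 = 29416^2 mod 42593 = 24261. x_3 = 24261^2 mod 42593 = 3454. x_4 = 3454^2 mod 42593 = 4076. Reached i = s−1 = 4 without hitting −1: 40740 is a Miller–Rabin witness and 42593 is composite.
The smallest witness among the given bases is 169.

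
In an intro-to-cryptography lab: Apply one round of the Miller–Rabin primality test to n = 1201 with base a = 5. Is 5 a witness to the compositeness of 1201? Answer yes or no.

n − 1 = 1200 = 2^4 · 75, so s = 4 and d = 75.
Repeated squaring mod 1201: 5^1 ≡ 5, 5^2 ≡ 25, 5^4 ≡ 625, 5^8 ≡ 300, 5^16 ≡ 1126, 5^32 ≡ 821, 5^64 ≡ 280.
75 = 64 + 8 + 2 + 1, so 5^75 ≡ 280·300·25·5 ≡ 858 (mod 1201).
x_0 = 5^75 mod 1201 = 858.
x_0 is neither 1 nor 1200, so continue squaring.
x_1 = 858^2 mod 1201 = 1152.
x_2 = 1152^2 mod 1201 = 1200.
x_2 ≡ −1, so 5 is not a witness.

no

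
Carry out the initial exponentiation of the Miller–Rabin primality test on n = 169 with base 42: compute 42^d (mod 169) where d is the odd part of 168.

n − 1 = 168 = 2^3 · 21, so s = 3 and d = 21.
42^21 mod 169 = 118.

118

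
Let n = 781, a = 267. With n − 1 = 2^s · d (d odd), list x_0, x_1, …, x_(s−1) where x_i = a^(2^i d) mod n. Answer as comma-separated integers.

n − 1 = 780 = 2^2 · 195, so s = 2 and d = 195.
x_0 = 267^195 mod 781 = 1.
x_1 = 1^2 mod 781 = 1.

1, 1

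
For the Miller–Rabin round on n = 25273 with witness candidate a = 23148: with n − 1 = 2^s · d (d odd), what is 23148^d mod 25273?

n − 1 = 25272 = 2^3 · 3159, so s = 3 and d = 3159.
Repeated squaring mod 25273: 23148^1 ≡ 23148, 23148^2 ≡ 17031, 23148^4 ≡ 22013, 23148^8 ≡ 12940, 23148^16 ≡ 9975, 23148^32 ≡ 824, 23148^64 ≡ 21878, 23148^128 ≡ 1537, 23148^256 ≡ 11980, 23148^512 ≡ 20306, 23148^1024 ≡ 4641, 23148^2048 ≡ 6285.
3159 = 2048 + 1024 + 64 + 16 + 4 + 2 + 1, so 23148^3159 ≡ 6285·4641·21878·9975·22013·17031·23148 ≡ 921 (mod 25273).

921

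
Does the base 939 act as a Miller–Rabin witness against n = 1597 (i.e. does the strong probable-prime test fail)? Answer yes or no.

n − 1 = 1596 = 2^2 · 399, so s = 2 and d = 399.
x_0 = 939^399 mod 1597 = 1.
x_0 = 1, so 939 is not a witness.

no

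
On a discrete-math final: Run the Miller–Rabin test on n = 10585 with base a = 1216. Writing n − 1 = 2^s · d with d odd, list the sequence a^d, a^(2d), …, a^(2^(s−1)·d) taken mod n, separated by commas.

2801, 2116, 1

n − 1 = 10584 = 2^3 · 1323, so s = 3 and d = 1323.
x_0 = 1216^1323 mod 10585 = 2801.
x_1 = 2801^2 mod 10585 = 2116.
x_2 = 2116^2 mod 10585 = 1.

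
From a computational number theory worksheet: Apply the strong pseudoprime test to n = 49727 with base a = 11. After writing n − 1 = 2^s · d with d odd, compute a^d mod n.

1

n − 1 = 49726 = 2^1 · 24863, so s = 1 and d = 24863.
11^24863 mod 49727 = 1.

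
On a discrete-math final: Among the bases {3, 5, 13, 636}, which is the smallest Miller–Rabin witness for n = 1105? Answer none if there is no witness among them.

n − 1 = 1104 = 2^4 · 69, so s = 4 and d = 69.
Base 3: x_0 = 3^69 mod 1105 = 1093. x_0 is neither 1 nor 1104, so continue squaring. x_1 = 1093^2 mod 1105 = 144. x_2 = 144^2 mod 1105 = 846. x_3 = 846^2 mod 1105 = 781. Reached i = s−1 = 3 without hitting −1: 3 is a Miller–Rabin witness and 1105 is composite.
Base 5: x_0 = 5^69 mod 1105 = 915. x_0 is neither 1 nor 1104, so continue squaring. x_1 = 915^2 mod 1105 = 740. x_2 = 740^2 mod 1105 = 625. x_3 = 625^2 mod 1105 = 560. Reached i = s−1 = 3 without hitting −1: 5 is a Miller–Rabin witness and 1105 is composite.
Base 13: x_0 = 13^69 mod 1105 = 13. x_0 is neither 1 nor 1104, so continue squaring. x_1 = 13^2 mod 1105 = 169. x_2 = 169^2 mod 1105 = 936. x_3 = 936^2 mod 1105 = 936. Reached i = s−1 = 3 without hitting −1: 13 is a Miller–Rabin witness and 1105 is composite.
Base 636: x_0 = 636^69 mod 1105 = 181. x_0 is neither 1 nor 1104, so continue squaring. x_1 = 181^2 mod 1105 = 716. x_2 = 716^2 mod 1105 = 1041. x_3 = 1041^2 mod 1105 = 781. Reached i = s−1 = 3 without hitting −1: 636 is a Miller–Rabin witness and 1105 is composite.
The smallest witness among the given bases is 3.

3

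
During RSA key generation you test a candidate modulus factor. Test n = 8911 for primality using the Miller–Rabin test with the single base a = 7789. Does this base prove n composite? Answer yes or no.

yes

n − 1 = 8910 = 2^1 · 4455, so s = 1 and d = 4455.
x_0 = 7789^4455 mod 8911 = 8644.
x_0 ∉ {1, 8910} and s = 1, so 7789 is a Miller–Rabin witness and 8911 is composite.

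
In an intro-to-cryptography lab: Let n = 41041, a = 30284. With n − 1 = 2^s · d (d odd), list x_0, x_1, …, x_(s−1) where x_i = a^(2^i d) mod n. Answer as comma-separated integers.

n − 1 = 41040 = 2^4 · 2565, so s = 4 and d = 2565.
x_0 = 30284^2565 mod 41041 = 25488.
x_1 = 25488^2 mod 41041 = 155.
x_2 = 155^2 mod 41041 = 24025.
x_3 = 24025^2 mod 41041 = 1.

25488, 155, 24025, 1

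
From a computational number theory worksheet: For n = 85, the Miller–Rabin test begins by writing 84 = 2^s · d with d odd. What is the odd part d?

21

Halving: 84 → 42 → 21; 21 is odd.
So 84 = 2^2 · 21.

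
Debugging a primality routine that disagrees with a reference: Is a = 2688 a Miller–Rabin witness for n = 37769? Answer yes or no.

yes

n − 1 = 37768 = 2^3 · 4721, so s = 3 and d = 4721.
x_0 = 2688^4721 mod 37769 = 10284.
x_0 is neither 1 nor 37768, so continue squaring.
x_1 = 10284^2 mod 37769 = 7456.
x_2 = 7456^2 mod 37769 = 33737.
Reached i = s−1 = 2 without hitting −1: 2688 is a Miller–Rabin witness and 37769 is composite.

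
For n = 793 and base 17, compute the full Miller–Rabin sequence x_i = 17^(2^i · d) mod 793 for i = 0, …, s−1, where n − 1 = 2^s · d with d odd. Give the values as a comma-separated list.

480, 430, 131

n − 1 = 792 = 2^3 · 99, so s = 3 and d = 99.
x_0 = 17^99 mod 793 = 480.
x_1 = 480^2 mod 793 = 430.
x_2 = 430^2 mod 793 = 131.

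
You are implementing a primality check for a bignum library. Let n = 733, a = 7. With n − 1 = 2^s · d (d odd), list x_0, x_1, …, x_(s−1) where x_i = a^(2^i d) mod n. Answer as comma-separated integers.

380, 732

n − 1 = 732 = 2^2 · 183, so s = 2 and d = 183.
x_0 = 7^183 mod 733 = 380.
x_1 = 380^2 mod 733 = 732.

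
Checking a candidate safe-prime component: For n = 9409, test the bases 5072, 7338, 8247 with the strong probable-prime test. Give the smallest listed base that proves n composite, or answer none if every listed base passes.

7338

n − 1 = 9408 = 2^6 · 147, so s = 6 and d = 147.
Base 5072: x_0 = 5072^147 mod 9409 = 7536. x_0 is neither 1 nor 9408, so continue squaring. x_1 = 7536^2 mod 9409 = 7981. x_2 = 7981^2 mod 9409 = 6840. x_3 = 6840^2 mod 9409 = 4052. x_4 = 4052^2 mod 9409 = 9408. x_4 ≡ −1, so 5072 is not a witness.
Base 7338: x_0 = 7338^147 mod 9409 = 7488. x_0 is neither 1 nor 9408, so continue squaring. x_1 = 7488^2 mod 9409 = 1913. x_2 = 1913^2 mod 9409 = 8877. x_3 = 8877^2 mod 9409 = 754. x_4 = 754^2 mod 9409 = 3976. x_5 = 3976^2 mod 9409 = 1456. Reached i = s−1 = 5 without hitting −1: 7338 is a Miller–Rabin witness and 9409 is composite.
Base 8247: x_0 = 8247^147 mod 9409 = 2918. x_0 is neither 1 nor 9408, so continue squaring. x_1 = 2918^2 mod 9409 = 8988. x_2 = 8988^2 mod 9409 = 7879. x_3 = 7879^2 mod 9409 = 7468. x_4 = 7468^2 mod 9409 = 3881. x_5 = 3881^2 mod 9409 = 7761. Reached i = s−1 = 5 without hitting −1: 8247 is a Miller–Rabin witness and 9409 is composite.
The smallest witness among the given bases is 7338.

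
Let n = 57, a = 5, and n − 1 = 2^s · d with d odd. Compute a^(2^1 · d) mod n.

28

n − 1 = 56 = 2^3 · 7, so s = 3 and d = 7.
x_0 = 5^7 mod 57 = 35.
x_1 = 35^2 mod 57 = 28.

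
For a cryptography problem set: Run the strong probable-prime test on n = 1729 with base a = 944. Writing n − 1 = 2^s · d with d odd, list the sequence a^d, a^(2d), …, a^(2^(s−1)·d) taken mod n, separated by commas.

265, 1065, 1, 1, 1, 1

n − 1 = 1728 = 2^6 · 27, so s = 6 and d = 27.
x_0 = 944^27 mod 1729 = 265.
x_1 = 265^2 mod 1729 = 1065.
x_2 = 1065^2 mod 1729 = 1.
x_3 = 1^2 mod 1729 = 1.
x_4 = 1^2 mod 1729 = 1.
x_5 = 1^2 mod 1729 = 1.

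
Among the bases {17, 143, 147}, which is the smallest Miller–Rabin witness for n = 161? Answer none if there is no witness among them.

17

n − 1 = 160 = 2^5 · 5, so s = 5 and d = 5.
Base 17: x_0 = 17^5 mod 161 = 159. x_0 is neither 1 nor 160, so continue squaring. x_1 = 159^2 mod 161 = 4. x_2 = 4^2 mod 161 = 16. x_3 = 16^2 mod 161 = 95. x_4 = 95^2 mod 161 = 9. Reached i = s−1 = 4 without hitting −1: 17 is a Miller–Rabin witness and 161 is composite.
Base 143: x_0 = 143^5 mod 161 = 89. x_0 is neither 1 nor 160, so continue squaring. x_1 = 89^2 mod 161 = 32. x_2 = 32^2 mod 161 = 58. x_3 = 58^2 mod 161 = 144. x_4 = 144^2 mod 161 = 128. Reached i = s−1 = 4 without hitting −1: 143 is a Miller–Rabin witness and 161 is composite.
Base 147: x_0 = 147^5 mod 161 = 77. x_0 is neither 1 nor 160, so continue squaring. x_1 = 77^2 mod 161 = 133. x_2 = 133^2 mod 161 = 140. x_3 = 140^2 mod 161 = 119. x_4 = 119^2 mod 161 = 154. Reached i = s−1 = 4 without hitting −1: 147 is a Miller–Rabin witness and 161 is composite.
The smallest witness among the given bases is 17.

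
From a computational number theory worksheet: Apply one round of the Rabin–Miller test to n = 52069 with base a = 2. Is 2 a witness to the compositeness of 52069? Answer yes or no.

n − 1 = 52068 = 2^2 · 13017, so s = 2 and d = 13017.
Repeated squaring mod 52069: 2^1 ≡ 2, 2^2 ≡ 4, 2^4 ≡ 16, 2^8 ≡ 256, 2^16 ≡ 13467, 2^32 ≡ 3762, 2^64 ≡ 41945, 2^128 ≡ 23584, 2^256 ≡ 3998, 2^512 ≡ 50890, 2^1024 ≡ 36247, 2^2048 ≡ 40001, 2^4096 ≡ 51700, 2^8192 ≡ 32023.
13017 = 8192 + 4096 + 512 + 128 + 64 + 16 + 8 + 1, so 2^13017 ≡ 32023·51700·50890·23584·41945·13467·256·2 ≡ 17819 (mod 52069).
x_0 = 2^13017 mod 52069 = 17819.
x_0 is neither 1 nor 52068, so continue squaring.
x_1 = 17819^2 mod 52069 = 52068.
x_1 ≡ −1, so 2 is not a witness.

no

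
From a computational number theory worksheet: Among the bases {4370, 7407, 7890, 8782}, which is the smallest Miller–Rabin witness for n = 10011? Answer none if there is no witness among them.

n − 1 = 10010 = 2^1 · 5005, so s = 1 and d = 5005.
Base 4370: x_0 = 4370^5005 mod 10011 = 10010. x_0 = 10010 ≡ −1, so 4370 is not a witness.
Base 7407: x_0 = 7407^5005 mod 10011 = 7809. x_0 ∉ {1, 10010} and s = 1, so 7407 is a Miller–Rabin witness and 10011 is composite.
Base 7890: x_0 = 7890^5005 mod 10011 = 924. x_0 ∉ {1, 10010} and s = 1, so 7890 is a Miller–Rabin witness and 10011 is composite.
Base 8782: x_0 = 8782^5005 mod 10011 = 1705. x_0 ∉ {1, 10010} and s = 1, so 8782 is a Miller–Rabin witness and 10011 is composite.
The smallest witness among the given bases is 7407.

7407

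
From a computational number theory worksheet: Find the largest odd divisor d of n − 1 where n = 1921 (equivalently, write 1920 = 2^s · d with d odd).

Halving: 1920 → 960 → 480 → 240 → 120 → 60 → 30 → 15; 15 is odd.
So 1920 = 2^7 · 15.

15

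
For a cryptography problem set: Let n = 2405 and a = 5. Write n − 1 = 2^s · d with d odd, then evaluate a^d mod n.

1240

n − 1 = 2404 = 2^2 · 601, so s = 2 and d = 601.
Repeated squaring mod 2405: 5^1 ≡ 5, 5^2 ≡ 25, 5^4 ≡ 625, 5^8 ≡ 1015, 5^16 ≡ 885, 5^32 ≡ 1600, 5^64 ≡ 1080, 5^128 ≡ 2380, 5^256 ≡ 625, 5^512 ≡ 1015.
601 = 512 + 64 + 16 + 8 + 1, so 5^601 ≡ 1015·1080·885·1015·5 ≡ 1240 (mod 2405).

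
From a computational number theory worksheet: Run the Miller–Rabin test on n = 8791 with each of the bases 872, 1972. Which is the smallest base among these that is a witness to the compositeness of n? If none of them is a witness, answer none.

n − 1 = 8790 = 2^1 · 4395, so s = 1 and d = 4395.
Base 872: x_0 = 872^4395 mod 8791 = 1746. x_0 ∉ {1, 8790} and s = 1, so 872 is a Miller–Rabin witness and 8791 is composite.
Base 1972: x_0 = 1972^4395 mod 8791 = 1187. x_0 ∉ {1, 8790} and s = 1, so 1972 is a Miller–Rabin witness and 8791 is composite.
The smallest witness among the given bases is 872.

872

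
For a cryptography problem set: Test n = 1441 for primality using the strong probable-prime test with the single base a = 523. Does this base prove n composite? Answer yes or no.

no

n − 1 = 1440 = 2^5 · 45, so s = 5 and d = 45.
x_0 = 523^45 mod 1441 = 1440.
x_0 = 1440 ≡ −1, so 523 is not a witness.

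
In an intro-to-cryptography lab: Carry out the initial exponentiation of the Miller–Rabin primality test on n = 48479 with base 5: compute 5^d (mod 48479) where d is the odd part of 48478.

n − 1 = 48478 = 2^1 · 24239, so s = 1 and d = 24239.
By repeated squaring, 5^24239 ≡ 1 (mod 48479).

1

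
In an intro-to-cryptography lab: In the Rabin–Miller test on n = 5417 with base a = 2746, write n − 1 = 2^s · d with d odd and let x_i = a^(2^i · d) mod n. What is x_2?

5416

n − 1 = 5416 = 2^3 · 677, so s = 3 and d = 677.
x_0 = 2746^677 mod 5417 = 4438.
x_1 = 4438^2 mod 5417 = 5049.
x_2 = 5049^2 mod 5417 = 5416.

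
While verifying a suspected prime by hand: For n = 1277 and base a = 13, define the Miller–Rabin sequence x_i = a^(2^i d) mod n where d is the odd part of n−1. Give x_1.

n − 1 = 1276 = 2^2 · 319, so s = 2 and d = 319.
x_0 = 13^319 mod 1277 = 1.
x_1 = 1^2 mod 1277 = 1.

1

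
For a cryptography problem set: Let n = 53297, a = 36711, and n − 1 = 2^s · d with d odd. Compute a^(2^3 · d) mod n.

698

n − 1 = 53296 = 2^4 · 3331, so s = 4 and d = 3331.
x_0 = 36711^3331 mod 53297 = 33143.
x_1 = 33143^2 mod 53297 = 7279.
x_2 = 7279^2 mod 53297 = 6623.
x_3 = 6623^2 mod 53297 = 698.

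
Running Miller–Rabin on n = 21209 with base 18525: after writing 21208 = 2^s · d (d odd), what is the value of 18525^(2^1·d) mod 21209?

n − 1 = 21208 = 2^3 · 2651, so s = 3 and d = 2651.
x_0 = 18525^2651 mod 21209 = 20958.
x_1 = 20958^2 mod 21209 = 20583.

20583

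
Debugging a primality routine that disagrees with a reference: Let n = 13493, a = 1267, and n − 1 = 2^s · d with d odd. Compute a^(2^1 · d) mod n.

n − 1 = 13492 = 2^2 · 3373, so s = 2 and d = 3373.
Repeated squaring mod 13493: 1267^1 ≡ 1267, 1267^2 ≡ 13115, 1267^4 ≡ 7954, 1267^8 ≡ 10932, 1267^16 ≡ 1123, 1267^32 ≡ 6280, 1267^64 ≡ 11854, 1267^128 ≡ 1214, 1267^256 ≡ 3059, 1267^512 ≡ 6832, 1267^1024 ≡ 3937, 1267^2048 ≡ 10005.
3373 = 2048 + 1024 + 256 + 32 + 8 + 4 + 1, so 1267^3373 ≡ 10005·3937·3059·6280·10932·7954·1267 ≡ 1891 (mod 13493).
x_0 = 1891.
x_1 = 1891^2 mod 13493 = 236.

236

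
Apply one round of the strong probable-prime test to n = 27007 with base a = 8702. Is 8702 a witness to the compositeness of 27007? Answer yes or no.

no

n − 1 = 27006 = 2^1 · 13503, so s = 1 and d = 13503.
Repeated squaring mod 27007: 8702^1 ≡ 8702, 8702^2 ≡ 24183, 8702^4 ≡ 7911, 8702^8 ≡ 8702, 8702^16 ≡ 24183, 8702^32 ≡ 7911, 8702^64 ≡ 8702, 8702^128 ≡ 24183, 8702^256 ≡ 7911, 8702^512 ≡ 8702, 8702^1024 ≡ 24183, 8702^2048 ≡ 7911, 8702^4096 ≡ 8702, 8702^8192 ≡ 24183.
13503 = 8192 + 4096 + 1024 + 128 + 32 + 16 + 8 + 4 + 2 + 1, so 8702^13503 ≡ 24183·8702·24183·24183·7911·24183·8702·7911·24183·8702 ≡ 1 (mod 27007).
x_0 = 8702^13503 mod 27007 = 1.
x_0 = 1, so 8702 is not a witness.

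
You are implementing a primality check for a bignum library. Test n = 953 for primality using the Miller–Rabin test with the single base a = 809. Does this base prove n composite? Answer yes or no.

n − 1 = 952 = 2^3 · 119, so s = 3 and d = 119.
x_0 = 809^119 mod 953 = 442.
x_0 is neither 1 nor 952, so continue squaring.
x_1 = 442^2 mod 953 = 952.
x_1 ≡ −1, so 809 is not a witness.

no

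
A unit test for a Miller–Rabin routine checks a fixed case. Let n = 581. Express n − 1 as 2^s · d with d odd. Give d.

Halving: 580 → 290 → 145; 145 is odd.
So 580 = 2^2 · 145.

145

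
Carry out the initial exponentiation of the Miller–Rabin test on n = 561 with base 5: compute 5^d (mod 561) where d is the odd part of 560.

n − 1 = 560 = 2^4 · 35, so s = 4 and d = 35.
5^35 mod 561 = 23.

23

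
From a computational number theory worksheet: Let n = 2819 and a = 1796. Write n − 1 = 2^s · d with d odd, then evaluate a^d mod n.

1

n − 1 = 2818 = 2^1 · 1409, so s = 1 and d = 1409.
Repeated squaring mod 2819: 1796^1 ≡ 1796, 1796^2 ≡ 680, 1796^4 ≡ 84, 1796^8 ≡ 1418, 1796^16 ≡ 777, 1796^32 ≡ 463, 1796^64 ≡ 125, 1796^128 ≡ 1530, 1796^256 ≡ 1130, 1796^512 ≡ 2712, 1796^1024 ≡ 173.
1409 = 1024 + 256 + 128 + 1, so 1796^1409 ≡ 173·1130·1530·1796 ≡ 1 (mod 2819).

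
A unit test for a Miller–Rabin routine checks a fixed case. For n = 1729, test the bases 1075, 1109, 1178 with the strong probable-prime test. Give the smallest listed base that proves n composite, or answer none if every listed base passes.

1109

n − 1 = 1728 = 2^6 · 27, so s = 6 and d = 27.
Base 1075: x_0 = 1075^27 mod 1729 = 1. x_0 = 1, so 1075 is not a witness.
Base 1109: x_0 = 1109^27 mod 1729 = 818. x_0 is neither 1 nor 1728, so continue squaring. x_1 = 818^2 mod 1729 = 1. x_1 = 1 but x_0 ≠ ±1, a nontrivial square root of 1 — 1109 is a witness and 1729 is composite.
Base 1178: x_0 = 1178^27 mod 1729 = 57. x_0 is neither 1 nor 1728, so continue squaring. x_1 = 57^2 mod 1729 = 1520. x_2 = 1520^2 mod 1729 = 456. x_3 = 456^2 mod 1729 = 456. x_4 = 456^2 mod 1729 = 456. x_5 = 456^2 mod 1729 = 456. Reached i = s−1 = 5 without hitting −1: 1178 is a Miller–Rabin witness and 1729 is composite.
The smallest witness among the given bases is 1109.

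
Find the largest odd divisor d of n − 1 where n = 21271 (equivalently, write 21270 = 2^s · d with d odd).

10635

Halving: 21270 → 10635; 10635 is odd.
So 21270 = 2^1 · 10635.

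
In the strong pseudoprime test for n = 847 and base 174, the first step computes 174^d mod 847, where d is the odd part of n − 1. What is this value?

762

n − 1 = 846 = 2^1 · 423, so s = 1 and d = 423.
Repeated squaring mod 847: 174^1 ≡ 174, 174^2 ≡ 631, 174^4 ≡ 71, 174^8 ≡ 806, 174^16 ≡ 834, 174^32 ≡ 169, 174^64 ≡ 610, 174^128 ≡ 267, 174^256 ≡ 141.
423 = 256 + 128 + 32 + 4 + 2 + 1, so 174^423 ≡ 141·267·169·71·631·174 ≡ 762 (mod 847).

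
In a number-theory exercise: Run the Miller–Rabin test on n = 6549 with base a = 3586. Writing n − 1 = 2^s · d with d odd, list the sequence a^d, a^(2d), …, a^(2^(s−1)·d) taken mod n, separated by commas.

2269, 847

n − 1 = 6548 = 2^2 · 1637, so s = 2 and d = 1637.
x_0 = 3586^1637 mod 6549 = 2269.
x_1 = 2269^2 mod 6549 = 847.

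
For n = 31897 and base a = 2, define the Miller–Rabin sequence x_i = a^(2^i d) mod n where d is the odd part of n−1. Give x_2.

n − 1 = 31896 = 2^3 · 3987, so s = 3 and d = 3987.
x_0 = 2^3987 mod 31897 = 10529.
x_1 = 10529^2 mod 31897 = 17766.
x_2 = 17766^2 mod 31897 = 9941.

9941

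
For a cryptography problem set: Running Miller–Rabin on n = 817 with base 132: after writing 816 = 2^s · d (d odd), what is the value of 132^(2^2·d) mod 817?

n − 1 = 816 = 2^4 · 51, so s = 4 and d = 51.
x_0 = 132^51 mod 817 = 75.
x_1 = 75^2 mod 817 = 723.
x_2 = 723^2 mod 817 = 666.

666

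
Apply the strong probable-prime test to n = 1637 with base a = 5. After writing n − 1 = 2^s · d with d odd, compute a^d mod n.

n − 1 = 1636 = 2^2 · 409, so s = 2 and d = 409.
Repeated squaring mod 1637: 5^1 ≡ 5, 5^2 ≡ 25, 5^4 ≡ 625, 5^8 ≡ 1019, 5^16 ≡ 503, 5^32 ≡ 911, 5^64 ≡ 1599, 5^128 ≡ 1444, 5^256 ≡ 1235.
409 = 256 + 128 + 16 + 8 + 1, so 5^409 ≡ 1235·1444·503·1019·5 ≡ 1321 (mod 1637).

1321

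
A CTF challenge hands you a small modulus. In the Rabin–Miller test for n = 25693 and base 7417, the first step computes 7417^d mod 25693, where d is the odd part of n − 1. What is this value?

n − 1 = 25692 = 2^2 · 6423, so s = 2 and d = 6423.
Repeated squaring mod 25693: 7417^1 ≡ 7417, 7417^2 ≡ 3176, 7417^4 ≡ 15320, 7417^8 ≡ 22538, 7417^16 ≡ 10834, 7417^32 ≡ 9932, 7417^64 ≡ 9197, 7417^128 ≡ 3453, 7417^256 ≡ 1657, 7417^512 ≡ 22191, 7417^1024 ≡ 8443, 7417^2048 ≡ 11867, 7417^4096 ≡ 2356.
6423 = 4096 + 2048 + 256 + 16 + 4 + 2 + 1, so 7417^6423 ≡ 2356·11867·1657·10834·15320·3176·7417 ≡ 6667 (mod 25693).

6667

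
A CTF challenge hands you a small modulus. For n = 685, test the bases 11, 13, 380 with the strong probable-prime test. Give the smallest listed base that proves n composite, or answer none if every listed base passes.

11

n − 1 = 684 = 2^2 · 171, so s = 2 and d = 171.
Base 11: x_0 = 11^171 mod 685 = 126. x_0 is neither 1 nor 684, so continue squaring. x_1 = 126^2 mod 685 = 121. Reached i = s−1 = 1 without hitting −1: 11 is a Miller–Rabin witness and 685 is composite.
Base 13: x_0 = 13^171 mod 685 = 67. x_0 is neither 1 nor 684, so continue squaring. x_1 = 67^2 mod 685 = 379. Reached i = s−1 = 1 without hitting −1: 13 is a Miller–Rabin witness and 685 is composite.
Base 380: x_0 = 380^171 mod 685 = 325. x_0 is neither 1 nor 684, so continue squaring. x_1 = 325^2 mod 685 = 135. Reached i = s−1 = 1 without hitting −1: 380 is a Miller–Rabin witness and 685 is composite.
The smallest witness among the given bases is 11.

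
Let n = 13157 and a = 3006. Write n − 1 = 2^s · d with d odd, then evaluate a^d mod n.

7229

n − 1 = 13156 = 2^2 · 3289, so s = 2 and d = 3289.
3006^3289 mod 13157 = 7229.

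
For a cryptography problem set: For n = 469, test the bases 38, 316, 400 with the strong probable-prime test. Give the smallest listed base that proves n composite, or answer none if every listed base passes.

n − 1 = 468 = 2^2 · 117, so s = 2 and d = 117.
Base 38: x_0 = 38^117 mod 469 = 468. x_0 = 468 ≡ −1, so 38 is not a witness.
Base 316: x_0 = 316^117 mod 469 = 407. x_0 is neither 1 nor 468, so continue squaring. x_1 = 407^2 mod 469 = 92. Reached i = s−1 = 1 without hitting −1: 316 is a Miller–Rabin witness and 469 is composite.
Base 400: x_0 = 400^117 mod 469 = 442. x_0 is neither 1 nor 468, so continue squaring. x_1 = 442^2 mod 469 = 260. Reached i = s−1 = 1 without hitting −1: 400 is a Miller–Rabin witness and 469 is composite.
The smallest witness among the given bases is 316.

316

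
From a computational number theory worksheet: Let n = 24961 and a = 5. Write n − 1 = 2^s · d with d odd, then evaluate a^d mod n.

17805

n − 1 = 24960 = 2^7 · 195, so s = 7 and d = 195.
5^195 mod 24961 = 17805.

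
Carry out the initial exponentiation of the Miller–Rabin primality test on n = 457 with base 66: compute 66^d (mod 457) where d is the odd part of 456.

250

n − 1 = 456 = 2^3 · 57, so s = 3 and d = 57.
66^57 mod 457 = 250.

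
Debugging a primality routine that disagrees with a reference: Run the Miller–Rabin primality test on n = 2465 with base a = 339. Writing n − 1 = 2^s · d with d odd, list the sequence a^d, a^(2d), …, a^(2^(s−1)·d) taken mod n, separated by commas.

n − 1 = 2464 = 2^5 · 77, so s = 5 and d = 77.
x_0 = 339^77 mod 2465 = 2379.
x_1 = 2379^2 mod 2465 = 1.
x_2 = 1^2 mod 2465 = 1.
x_3 = 1^2 mod 2465 = 1.
x_4 = 1^2 mod 2465 = 1.

2379, 1, 1, 1, 1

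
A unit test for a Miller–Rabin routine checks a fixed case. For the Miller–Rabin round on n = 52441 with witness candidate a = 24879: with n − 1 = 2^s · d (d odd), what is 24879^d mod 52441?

5495

n − 1 = 52440 = 2^3 · 6555, so s = 3 and d = 6555.
24879^6555 mod 52441 = 5495.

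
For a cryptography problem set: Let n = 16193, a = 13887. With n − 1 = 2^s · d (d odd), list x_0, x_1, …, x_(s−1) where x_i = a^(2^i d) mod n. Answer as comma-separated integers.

n − 1 = 16192 = 2^6 · 253, so s = 6 and d = 253.
x_0 = 13887^253 mod 16193 = 10102.
x_1 = 10102^2 mod 16193 = 2118.
x_2 = 2118^2 mod 16193 = 463.
x_3 = 463^2 mod 16193 = 3860.
x_4 = 3860^2 mod 16193 = 2040.
x_5 = 2040^2 mod 16193 = 16192.

10102, 2118, 463, 3860, 2040, 16192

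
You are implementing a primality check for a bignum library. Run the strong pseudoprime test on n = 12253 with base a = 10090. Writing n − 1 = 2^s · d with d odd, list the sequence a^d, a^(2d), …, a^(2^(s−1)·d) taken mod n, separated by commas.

12252, 1

n − 1 = 12252 = 2^2 · 3063, so s = 2 and d = 3063.
x_0 = 10090^3063 mod 12253 = 12252.
x_1 = 12252^2 mod 12253 = 1.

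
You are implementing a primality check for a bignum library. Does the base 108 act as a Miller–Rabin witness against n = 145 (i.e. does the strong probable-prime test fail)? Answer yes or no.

n − 1 = 144 = 2^4 · 9, so s = 4 and d = 9.
x_0 = 108^9 mod 145 = 43.
x_0 is neither 1 nor 144, so continue squaring.
x_1 = 43^2 mod 145 = 109.
x_2 = 109^2 mod 145 = 136.
x_3 = 136^2 mod 145 = 81.
Reached i = s−1 = 3 without hitting −1: 108 is a Miller–Rabin witness and 145 is composite.

yes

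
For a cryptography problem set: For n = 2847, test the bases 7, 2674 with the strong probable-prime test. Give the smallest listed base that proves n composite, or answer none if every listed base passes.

7

n − 1 = 2846 = 2^1 · 1423, so s = 1 and d = 1423.
Base 7: x_0 = 7^1423 mod 2847 = 760. x_0 ∉ {1, 2846} and s = 1, so 7 is a Miller–Rabin witness and 2847 is composite.
Base 2674: x_0 = 2674^1423 mod 2847 = 100. x_0 ∉ {1, 2846} and s = 1, so 2674 is a Miller–Rabin witness and 2847 is composite.
The smallest witness among the given bases is 7.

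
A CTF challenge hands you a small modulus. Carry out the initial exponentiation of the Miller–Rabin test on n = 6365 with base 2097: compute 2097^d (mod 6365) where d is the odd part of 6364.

3123

n − 1 = 6364 = 2^2 · 1591, so s = 2 and d = 1591.
Repeated squaring mod 6365: 2097^1 ≡ 2097, 2097^2 ≡ 5559, 2097^4 ≡ 406, 2097^8 ≡ 5711, 2097^16 ≡ 1261, 2097^32 ≡ 5236, 2097^64 ≡ 1641, 2097^128 ≡ 486, 2097^256 ≡ 691, 2097^512 ≡ 106, 2097^1024 ≡ 4871.
1591 = 1024 + 512 + 32 + 16 + 4 + 2 + 1, so 2097^1591 ≡ 4871·106·5236·1261·406·5559·2097 ≡ 3123 (mod 6365).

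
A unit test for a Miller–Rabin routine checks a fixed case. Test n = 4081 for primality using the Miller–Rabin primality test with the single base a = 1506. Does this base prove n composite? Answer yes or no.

n − 1 = 4080 = 2^4 · 255, so s = 4 and d = 255.
x_0 = 1506^255 mod 4081 = 1275.
x_0 is neither 1 nor 4080, so continue squaring.
x_1 = 1275^2 mod 4081 = 1387.
x_2 = 1387^2 mod 4081 = 1618.
x_3 = 1618^2 mod 4081 = 2003.
Reached i = s−1 = 3 without hitting −1: 1506 is a Miller–Rabin witness and 4081 is composite.

yes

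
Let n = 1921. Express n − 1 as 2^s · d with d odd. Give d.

Halving: 1920 → 960 → 480 → 240 → 120 → 60 → 30 → 15; 15 is odd.
So 1920 = 2^7 · 15.

15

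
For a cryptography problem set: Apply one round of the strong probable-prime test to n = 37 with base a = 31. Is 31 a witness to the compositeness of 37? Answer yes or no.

n − 1 = 36 = 2^2 · 9, so s = 2 and d = 9.
Repeated squaring mod 37: 31^1 ≡ 31, 31^2 ≡ 36, 31^4 ≡ 1, 31^8 ≡ 1.
9 = 8 + 1, so 31^9 ≡ 1·31 ≡ 31 (mod 37).
x_0 = 31^9 mod 37 = 31.
x_0 is neither 1 nor 36, so continue squaring.
x_1 = 31^2 mod 37 = 36.
x_1 ≡ −1, so 31 is not a witness.

no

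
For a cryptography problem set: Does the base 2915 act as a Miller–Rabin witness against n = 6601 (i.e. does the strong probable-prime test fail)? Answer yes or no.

no

n − 1 = 6600 = 2^3 · 825, so s = 3 and d = 825.
By repeated squaring, 2915^825 ≡ 6600 (mod 6601).
x_0 = 2915^825 mod 6601 = 6600.
x_0 = 6600 ≡ −1, so 2915 is not a witness.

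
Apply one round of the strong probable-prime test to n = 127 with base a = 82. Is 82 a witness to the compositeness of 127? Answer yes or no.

n − 1 = 126 = 2^1 · 63, so s = 1 and d = 63.
Repeated squaring mod 127: 82^1 ≡ 82, 82^2 ≡ 120, 82^4 ≡ 49, 82^8 ≡ 115, 82^16 ≡ 17, 82^32 ≡ 35.
63 = 32 + 16 + 8 + 4 + 2 + 1, so 82^63 ≡ 35·17·115·49·120·82 ≡ 1 (mod 127).
x_0 = 82^63 mod 127 = 1.
x_0 = 1, so 82 is not a witness.

no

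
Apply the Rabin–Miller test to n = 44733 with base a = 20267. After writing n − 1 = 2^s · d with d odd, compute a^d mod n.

16172

n − 1 = 44732 = 2^2 · 11183, so s = 2 and d = 11183.
20267^11183 mod 44733 = 16172.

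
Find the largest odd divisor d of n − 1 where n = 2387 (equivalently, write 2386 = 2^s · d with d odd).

1193

Halving: 2386 → 1193; 1193 is odd.
So 2386 = 2^1 · 1193.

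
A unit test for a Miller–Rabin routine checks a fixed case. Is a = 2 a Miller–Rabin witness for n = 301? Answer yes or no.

yes

n − 1 = 300 = 2^2 · 75, so s = 2 and d = 75.
x_0 = 2^75 mod 301 = 204.
x_0 is neither 1 nor 300, so continue squaring.
x_1 = 204^2 mod 301 = 78.
Reached i = s−1 = 1 without hitting −1: 2 is a Miller–Rabin witness and 301 is composite.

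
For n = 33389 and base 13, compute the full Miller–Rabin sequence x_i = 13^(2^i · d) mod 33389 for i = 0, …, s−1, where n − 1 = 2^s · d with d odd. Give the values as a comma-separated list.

n − 1 = 33388 = 2^2 · 8347, so s = 2 and d = 8347.
x_0 = 13^8347 mod 33389 = 12837.
x_1 = 12837^2 mod 33389 = 13854.

12837, 13854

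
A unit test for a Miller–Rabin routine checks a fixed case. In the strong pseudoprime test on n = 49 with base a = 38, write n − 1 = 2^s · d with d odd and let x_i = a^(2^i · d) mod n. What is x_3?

n − 1 = 48 = 2^4 · 3, so s = 4 and d = 3.
x_0 = 38^3 mod 49 = 41.
x_1 = 41^2 mod 49 = 15.
x_2 = 15^2 mod 49 = 29.
x_3 = 29^2 mod 49 = 8.

8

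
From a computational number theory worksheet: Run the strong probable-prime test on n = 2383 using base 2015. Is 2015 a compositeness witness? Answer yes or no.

no

n − 1 = 2382 = 2^1 · 1191, so s = 1 and d = 1191.
x_0 = 2015^1191 mod 2383 = 2382.
x_0 = 2382 ≡ −1, so 2015 is not a witness.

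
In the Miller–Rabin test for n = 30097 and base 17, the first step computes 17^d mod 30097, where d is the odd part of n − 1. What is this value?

n − 1 = 30096 = 2^4 · 1881, so s = 4 and d = 1881.
Repeated squaring mod 30097: 17^1 ≡ 17, 17^2 ≡ 289, 17^4 ≡ 23327, 17^8 ≡ 25266, 17^16 ≡ 13386, 17^32 ≡ 17555, 17^64 ≡ 14842, 17^128 ≡ 5021, 17^256 ≡ 19252, 17^512 ≡ 25046, 17^1024 ≡ 20442.
1881 = 1024 + 512 + 256 + 64 + 16 + 8 + 1, so 17^1881 ≡ 20442·25046·19252·14842·13386·25266·17 ≡ 25673 (mod 30097).

25673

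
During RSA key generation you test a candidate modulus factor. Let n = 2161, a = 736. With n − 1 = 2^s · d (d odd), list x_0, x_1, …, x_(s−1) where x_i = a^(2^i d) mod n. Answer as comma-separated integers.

1751, 1703, 147, 2160

n − 1 = 2160 = 2^4 · 135, so s = 4 and d = 135.
x_0 = 736^135 mod 2161 = 1751.
x_1 = 1751^2 mod 2161 = 1703.
x_2 = 1703^2 mod 2161 = 147.
x_3 = 147^2 mod 2161 = 2160.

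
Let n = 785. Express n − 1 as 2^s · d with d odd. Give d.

49

Halving: 784 → 392 → 196 → 98 → 49; 49 is odd.
So 784 = 2^4 · 49.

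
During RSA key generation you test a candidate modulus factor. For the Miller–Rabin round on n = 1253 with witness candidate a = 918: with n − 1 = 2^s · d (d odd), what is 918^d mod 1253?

925

n − 1 = 1252 = 2^2 · 313, so s = 2 and d = 313.
Repeated squaring mod 1253: 918^1 ≡ 918, 918^2 ≡ 708, 918^4 ≡ 64, 918^8 ≡ 337, 918^16 ≡ 799, 918^32 ≡ 624, 918^64 ≡ 946, 918^128 ≡ 274, 918^256 ≡ 1149.
313 = 256 + 32 + 16 + 8 + 1, so 918^313 ≡ 1149·624·799·337·918 ≡ 925 (mod 1253).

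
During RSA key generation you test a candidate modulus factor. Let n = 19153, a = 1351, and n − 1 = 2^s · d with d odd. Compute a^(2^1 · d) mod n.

n − 1 = 19152 = 2^4 · 1197, so s = 4 and d = 1197.
x_0 = 1351^1197 mod 19153 = 12793.
x_1 = 12793^2 mod 19153 = 17617.

17617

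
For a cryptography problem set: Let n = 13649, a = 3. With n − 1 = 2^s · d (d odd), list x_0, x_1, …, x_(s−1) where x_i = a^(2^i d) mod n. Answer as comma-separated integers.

8248, 2888, 1005, 13648

n − 1 = 13648 = 2^4 · 853, so s = 4 and d = 853.
x_0 = 3^853 mod 13649 = 8248.
x_1 = 8248^2 mod 13649 = 2888.
x_2 = 2888^2 mod 13649 = 1005.
x_3 = 1005^2 mod 13649 = 13648.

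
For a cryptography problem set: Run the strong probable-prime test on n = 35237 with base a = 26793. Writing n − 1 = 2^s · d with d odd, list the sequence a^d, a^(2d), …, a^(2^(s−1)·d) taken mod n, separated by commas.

n − 1 = 35236 = 2^2 · 8809, so s = 2 and d = 8809.
x_0 = 26793^8809 mod 35237 = 32838.
x_1 = 32838^2 mod 35237 = 11570.

32838, 11570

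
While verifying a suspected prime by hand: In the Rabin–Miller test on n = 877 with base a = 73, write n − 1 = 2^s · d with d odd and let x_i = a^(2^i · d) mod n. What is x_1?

1

n − 1 = 876 = 2^2 · 219, so s = 2 and d = 219.
x_0 = 73^219 mod 877 = 876.
x_1 = 876^2 mod 877 = 1.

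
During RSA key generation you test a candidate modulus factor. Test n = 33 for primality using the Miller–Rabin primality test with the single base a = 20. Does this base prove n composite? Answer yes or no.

n − 1 = 32 = 2^5 · 1, so s = 5 and d = 1.
x_0 = 20^1 mod 33 = 20.
x_0 is neither 1 nor 32, so continue squaring.
x_1 = 20^2 mod 33 = 4.
x_2 = 4^2 mod 33 = 16.
x_3 = 16^2 mod 33 = 25.
x_4 = 25^2 mod 33 = 31.
Reached i = s−1 = 4 without hitting −1: 20 is a Miller–Rabin witness and 33 is composite.

yes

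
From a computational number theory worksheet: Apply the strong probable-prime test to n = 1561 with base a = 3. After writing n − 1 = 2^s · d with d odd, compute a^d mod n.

n − 1 = 1560 = 2^3 · 195, so s = 3 and d = 195.
3^195 mod 1561 = 167.

167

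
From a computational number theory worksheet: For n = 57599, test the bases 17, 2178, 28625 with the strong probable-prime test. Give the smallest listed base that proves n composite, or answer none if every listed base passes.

17

n − 1 = 57598 = 2^1 · 28799, so s = 1 and d = 28799.
Base 17: x_0 = 17^28799 mod 57599 = 12206. x_0 ∉ {1, 57598} and s = 1, so 17 is a Miller–Rabin witness and 57599 is composite.
Base 2178: x_0 = 2178^28799 mod 57599 = 16040. x_0 ∉ {1, 57598} and s = 1, so 2178 is a Miller–Rabin witness and 57599 is composite.
Base 28625: x_0 = 28625^28799 mod 57599 = 15241. x_0 ∉ {1, 57598} and s = 1, so 28625 is a Miller–Rabin witness and 57599 is composite.
The smallest witness among the given bases is 17.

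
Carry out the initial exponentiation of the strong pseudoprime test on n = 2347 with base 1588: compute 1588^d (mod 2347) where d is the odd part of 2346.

n − 1 = 2346 = 2^1 · 1173, so s = 1 and d = 1173.
1588^1173 mod 2347 = 1.

1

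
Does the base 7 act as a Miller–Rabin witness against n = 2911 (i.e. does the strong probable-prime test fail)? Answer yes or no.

yes

n − 1 = 2910 = 2^1 · 1455, so s = 1 and d = 1455.
Repeated squaring mod 2911: 7^1 ≡ 7, 7^2 ≡ 49, 7^4 ≡ 2401, 7^8 ≡ 1021, 7^16 ≡ 303, 7^32 ≡ 1568, 7^64 ≡ 1740, 7^128 ≡ 160, 7^256 ≡ 2312, 7^512 ≡ 748, 7^1024 ≡ 592.
1455 = 1024 + 256 + 128 + 32 + 8 + 4 + 2 + 1, so 7^1455 ≡ 592·2312·160·1568·1021·2401·49·7 ≡ 957 (mod 2911).
x_0 = 7^1455 mod 2911 = 957.
x_0 ∉ {1, 2910} and s = 1, so 7 is a Miller–Rabin witness and 2911 is composite.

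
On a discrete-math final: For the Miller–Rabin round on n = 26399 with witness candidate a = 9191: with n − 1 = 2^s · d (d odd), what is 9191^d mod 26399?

n − 1 = 26398 = 2^1 · 13199, so s = 1 and d = 13199.
9191^13199 mod 26399 = 1.

1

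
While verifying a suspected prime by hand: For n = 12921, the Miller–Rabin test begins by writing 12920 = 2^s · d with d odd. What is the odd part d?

1615

Halving: 12920 → 6460 → 3230 → 1615; 1615 is odd.
So 12920 = 2^3 · 1615.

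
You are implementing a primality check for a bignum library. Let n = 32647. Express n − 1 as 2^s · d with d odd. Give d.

Halving: 32646 → 16323; 16323 is odd.
So 32646 = 2^1 · 16323.

16323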